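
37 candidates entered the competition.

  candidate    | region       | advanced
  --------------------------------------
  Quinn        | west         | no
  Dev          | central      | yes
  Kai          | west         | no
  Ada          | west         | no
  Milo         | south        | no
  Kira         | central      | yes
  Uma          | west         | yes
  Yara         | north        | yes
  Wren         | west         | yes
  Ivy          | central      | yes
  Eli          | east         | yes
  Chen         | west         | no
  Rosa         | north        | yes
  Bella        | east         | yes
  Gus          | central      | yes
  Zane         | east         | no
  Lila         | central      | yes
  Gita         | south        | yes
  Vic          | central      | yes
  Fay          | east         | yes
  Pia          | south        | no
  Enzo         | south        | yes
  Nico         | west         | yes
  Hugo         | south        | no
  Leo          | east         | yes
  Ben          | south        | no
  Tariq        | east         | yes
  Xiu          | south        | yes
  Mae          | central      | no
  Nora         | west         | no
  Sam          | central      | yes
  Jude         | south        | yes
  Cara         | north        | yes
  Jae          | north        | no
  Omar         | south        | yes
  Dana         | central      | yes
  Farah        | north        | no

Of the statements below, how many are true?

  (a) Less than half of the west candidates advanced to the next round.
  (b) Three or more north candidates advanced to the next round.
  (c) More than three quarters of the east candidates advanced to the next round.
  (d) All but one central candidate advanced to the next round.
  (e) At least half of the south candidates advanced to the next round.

(a) west: |A| = 8, |A ∩ B| = 3; needs |A ∩ B| < |A ∖ B| — true.
(b) north: |A| = 5, |A ∩ B| = 3; needs |A ∩ B| ≥ 3 — true.
(c) east: |A| = 6, |A ∩ B| = 5; needs |A ∩ B| / |A| > 3/4 — true.
(d) central: |A| = 9, |A ∩ B| = 8; needs |A ∖ B| = 1 — true.
(e) south: |A| = 9, |A ∩ B| = 5; needs |A ∩ B| ≥ |A ∖ B| — true.

5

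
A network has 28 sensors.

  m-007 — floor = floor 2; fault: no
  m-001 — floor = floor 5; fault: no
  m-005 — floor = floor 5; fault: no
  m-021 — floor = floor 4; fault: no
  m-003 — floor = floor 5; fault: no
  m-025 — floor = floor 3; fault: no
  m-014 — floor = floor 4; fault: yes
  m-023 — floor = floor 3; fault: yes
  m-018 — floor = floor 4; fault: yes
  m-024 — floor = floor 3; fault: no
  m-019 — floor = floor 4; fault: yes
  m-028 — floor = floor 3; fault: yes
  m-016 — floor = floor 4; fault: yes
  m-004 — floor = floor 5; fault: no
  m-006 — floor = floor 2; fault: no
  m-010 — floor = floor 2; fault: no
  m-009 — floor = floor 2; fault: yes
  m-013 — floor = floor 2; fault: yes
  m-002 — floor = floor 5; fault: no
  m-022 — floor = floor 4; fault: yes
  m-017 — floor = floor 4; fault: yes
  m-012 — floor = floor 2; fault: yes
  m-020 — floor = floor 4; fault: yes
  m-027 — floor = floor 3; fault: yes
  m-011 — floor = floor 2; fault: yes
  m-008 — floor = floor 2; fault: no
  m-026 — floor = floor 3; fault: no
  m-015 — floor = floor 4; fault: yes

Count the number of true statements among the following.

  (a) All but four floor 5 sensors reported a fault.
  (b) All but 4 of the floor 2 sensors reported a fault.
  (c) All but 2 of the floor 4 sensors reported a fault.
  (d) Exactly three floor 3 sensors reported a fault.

2

(a) floor 5: |A| = 5, |A ∩ B| = 0; needs |A ∖ B| = 4 — false.
(b) floor 2: |A| = 8, |A ∩ B| = 4; needs |A ∖ B| = 4 — true.
(c) floor 4: |A| = 9, |A ∩ B| = 8; needs |A ∖ B| = 2 — false.
(d) floor 3: |A| = 6, |A ∩ B| = 3; needs |A ∩ B| = 3 — true.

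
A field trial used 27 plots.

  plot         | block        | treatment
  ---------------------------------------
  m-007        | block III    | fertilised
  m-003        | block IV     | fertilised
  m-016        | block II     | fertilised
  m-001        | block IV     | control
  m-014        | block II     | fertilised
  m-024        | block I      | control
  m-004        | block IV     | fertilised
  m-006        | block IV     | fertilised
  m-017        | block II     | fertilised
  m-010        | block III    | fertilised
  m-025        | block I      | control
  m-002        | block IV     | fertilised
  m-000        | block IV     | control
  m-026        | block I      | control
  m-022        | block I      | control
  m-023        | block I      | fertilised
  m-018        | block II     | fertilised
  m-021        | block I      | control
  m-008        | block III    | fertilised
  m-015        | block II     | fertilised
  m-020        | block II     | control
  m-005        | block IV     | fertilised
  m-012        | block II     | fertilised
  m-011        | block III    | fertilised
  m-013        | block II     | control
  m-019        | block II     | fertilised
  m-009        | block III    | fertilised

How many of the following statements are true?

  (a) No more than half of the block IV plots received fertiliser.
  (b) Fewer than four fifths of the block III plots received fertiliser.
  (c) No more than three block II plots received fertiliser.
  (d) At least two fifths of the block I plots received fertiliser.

0

(a) block IV: |A| = 7, |A ∩ B| = 5; needs |A ∩ B| ≤ |A ∖ B| — false.
(b) block III: |A| = 5, |A ∩ B| = 5; needs |A ∩ B| / |A| < 4/5 — false.
(c) block II: |A| = 9, |A ∩ B| = 7; needs |A ∩ B| ≤ 3 — false.
(d) block I: |A| = 6, |A ∩ B| = 1; needs |A ∩ B| / |A| ≥ 2/5 — false.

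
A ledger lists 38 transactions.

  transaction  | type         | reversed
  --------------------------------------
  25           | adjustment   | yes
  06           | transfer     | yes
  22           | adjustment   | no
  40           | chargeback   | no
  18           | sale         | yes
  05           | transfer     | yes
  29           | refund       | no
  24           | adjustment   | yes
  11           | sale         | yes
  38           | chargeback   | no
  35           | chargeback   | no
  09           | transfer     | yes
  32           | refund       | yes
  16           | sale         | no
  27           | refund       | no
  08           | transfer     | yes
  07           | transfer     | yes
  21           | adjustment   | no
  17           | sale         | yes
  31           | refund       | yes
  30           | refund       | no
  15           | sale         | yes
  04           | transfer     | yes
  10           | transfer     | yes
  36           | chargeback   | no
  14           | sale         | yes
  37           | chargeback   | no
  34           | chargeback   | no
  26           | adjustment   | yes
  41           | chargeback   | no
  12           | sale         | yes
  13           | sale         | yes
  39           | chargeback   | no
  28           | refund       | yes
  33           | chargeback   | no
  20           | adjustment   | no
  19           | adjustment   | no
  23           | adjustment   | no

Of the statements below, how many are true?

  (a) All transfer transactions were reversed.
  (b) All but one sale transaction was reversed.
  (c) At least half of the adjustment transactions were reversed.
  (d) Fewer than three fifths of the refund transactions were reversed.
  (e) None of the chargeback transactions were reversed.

(a) transfer: |A| = 7, |A ∩ B| = 7; needs A ⊆ B, i.e. every element of A is in B (|A ∖ B| = 0) — true.
(b) sale: |A| = 8, |A ∩ B| = 7; needs |A ∖ B| = 1 — true.
(c) adjustment: |A| = 8, |A ∩ B| = 3; needs |A ∩ B| ≥ |A ∖ B| — false.
(d) refund: |A| = 6, |A ∩ B| = 3; needs |A ∩ B| / |A| < 3/5 — true.
(e) chargeback: |A| = 9, |A ∩ B| = 0; needs A ∩ B = ∅ (|A ∩ B| = 0) — true.

4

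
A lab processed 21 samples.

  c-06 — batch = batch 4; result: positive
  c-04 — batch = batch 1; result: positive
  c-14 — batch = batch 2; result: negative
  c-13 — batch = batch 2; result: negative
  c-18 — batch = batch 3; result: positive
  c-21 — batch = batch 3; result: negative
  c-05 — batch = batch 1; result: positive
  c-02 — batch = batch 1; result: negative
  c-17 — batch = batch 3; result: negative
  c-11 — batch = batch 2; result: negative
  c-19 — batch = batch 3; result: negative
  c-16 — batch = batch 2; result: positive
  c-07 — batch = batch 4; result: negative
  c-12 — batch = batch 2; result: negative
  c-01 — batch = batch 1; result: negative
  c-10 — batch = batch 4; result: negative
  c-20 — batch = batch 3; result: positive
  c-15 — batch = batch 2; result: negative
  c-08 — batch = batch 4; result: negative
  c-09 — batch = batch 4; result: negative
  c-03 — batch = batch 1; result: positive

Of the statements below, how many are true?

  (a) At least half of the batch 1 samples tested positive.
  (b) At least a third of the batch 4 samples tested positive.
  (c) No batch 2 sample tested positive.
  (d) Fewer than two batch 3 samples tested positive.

1

(a) batch 1: |A| = 5, |A ∩ B| = 3; needs |A ∩ B| ≥ |A ∖ B| — true.
(b) batch 4: |A| = 5, |A ∩ B| = 1; needs |A ∩ B| / |A| ≥ 1/3 — false.
(c) batch 2: |A| = 6, |A ∩ B| = 1; needs A ∩ B = ∅ (|A ∩ B| = 0) — false.
(d) batch 3: |A| = 5, |A ∩ B| = 2; needs |A ∩ B| < 2 — false.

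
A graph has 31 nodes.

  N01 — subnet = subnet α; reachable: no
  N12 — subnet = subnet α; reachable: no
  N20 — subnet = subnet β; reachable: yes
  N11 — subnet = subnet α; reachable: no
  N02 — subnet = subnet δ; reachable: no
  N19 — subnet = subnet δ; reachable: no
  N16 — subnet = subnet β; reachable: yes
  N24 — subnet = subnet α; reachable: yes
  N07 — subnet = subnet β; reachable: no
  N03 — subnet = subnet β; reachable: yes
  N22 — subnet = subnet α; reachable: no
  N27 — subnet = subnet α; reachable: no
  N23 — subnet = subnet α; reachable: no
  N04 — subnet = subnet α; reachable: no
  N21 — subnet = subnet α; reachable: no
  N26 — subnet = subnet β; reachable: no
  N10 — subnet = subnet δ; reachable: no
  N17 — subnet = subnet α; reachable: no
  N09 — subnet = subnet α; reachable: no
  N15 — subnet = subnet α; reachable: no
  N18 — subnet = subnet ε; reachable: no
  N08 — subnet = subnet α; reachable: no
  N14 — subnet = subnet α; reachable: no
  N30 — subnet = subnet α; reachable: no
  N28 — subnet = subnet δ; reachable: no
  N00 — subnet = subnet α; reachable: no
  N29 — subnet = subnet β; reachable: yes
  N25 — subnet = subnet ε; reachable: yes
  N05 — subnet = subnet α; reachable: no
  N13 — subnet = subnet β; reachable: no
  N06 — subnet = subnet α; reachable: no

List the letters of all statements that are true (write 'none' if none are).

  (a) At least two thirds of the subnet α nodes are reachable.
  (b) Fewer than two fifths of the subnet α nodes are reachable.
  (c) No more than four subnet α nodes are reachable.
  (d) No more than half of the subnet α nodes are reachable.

|A| = 18, |A ∩ B| = 1, |A ∖ B| = 17.
(a) |A ∩ B| / |A| ≥ 2/3: fails.
(b) |A ∩ B| / |A| < 2/5: holds.
(c) |A ∩ B| ≤ 4: holds.
(d) |A ∩ B| ≤ |A ∖ B|: holds.

(b), (c), (d)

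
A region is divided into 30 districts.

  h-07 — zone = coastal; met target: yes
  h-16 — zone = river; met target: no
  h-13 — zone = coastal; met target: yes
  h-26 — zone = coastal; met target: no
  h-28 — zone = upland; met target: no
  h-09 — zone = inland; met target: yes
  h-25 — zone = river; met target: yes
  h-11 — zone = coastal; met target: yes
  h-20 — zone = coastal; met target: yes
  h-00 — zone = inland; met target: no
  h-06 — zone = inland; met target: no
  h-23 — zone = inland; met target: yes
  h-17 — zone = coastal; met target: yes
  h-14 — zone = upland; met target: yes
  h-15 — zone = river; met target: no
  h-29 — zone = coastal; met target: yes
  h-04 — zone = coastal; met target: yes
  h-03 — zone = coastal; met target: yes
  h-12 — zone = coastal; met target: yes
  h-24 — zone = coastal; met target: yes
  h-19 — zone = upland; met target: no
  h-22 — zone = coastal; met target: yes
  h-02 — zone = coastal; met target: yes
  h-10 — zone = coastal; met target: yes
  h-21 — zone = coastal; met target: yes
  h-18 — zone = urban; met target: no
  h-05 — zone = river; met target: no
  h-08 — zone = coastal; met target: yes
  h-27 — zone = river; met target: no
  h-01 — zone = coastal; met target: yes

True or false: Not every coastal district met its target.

True

'Not every coastal district met its target' holds iff A ⊄ B (|A ∖ B| ≥ 1).
|A| = 17, |A ∩ B| = 16, |A ∖ B| = 1.
So the statement is true.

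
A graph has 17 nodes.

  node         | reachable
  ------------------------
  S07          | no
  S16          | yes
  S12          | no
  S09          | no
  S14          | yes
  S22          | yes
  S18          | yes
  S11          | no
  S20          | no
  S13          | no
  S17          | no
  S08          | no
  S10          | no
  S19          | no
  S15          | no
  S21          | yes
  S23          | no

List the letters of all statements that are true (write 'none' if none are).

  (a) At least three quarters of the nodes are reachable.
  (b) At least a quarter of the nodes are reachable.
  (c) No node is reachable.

|A| = 17, |A ∩ B| = 5, |A ∖ B| = 12.
(a) |A ∩ B| / |A| ≥ 3/4: fails.
(b) |A ∩ B| / |A| ≥ 1/4: holds.
(c) A ∩ B = ∅ (|A ∩ B| = 0): fails.

(b)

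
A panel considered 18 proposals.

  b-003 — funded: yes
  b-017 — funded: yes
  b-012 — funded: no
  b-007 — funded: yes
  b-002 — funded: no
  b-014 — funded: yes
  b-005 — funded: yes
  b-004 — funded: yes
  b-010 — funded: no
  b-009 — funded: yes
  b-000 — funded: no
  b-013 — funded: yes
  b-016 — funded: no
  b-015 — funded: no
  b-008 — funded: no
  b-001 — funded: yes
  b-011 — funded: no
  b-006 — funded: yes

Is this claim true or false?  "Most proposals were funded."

True

'Most proposals were funded' holds iff |A ∩ B| > |A ∖ B|.
|A| = 18, |A ∩ B| = 10, |A ∖ B| = 8.
10 > 8, so the statement is true.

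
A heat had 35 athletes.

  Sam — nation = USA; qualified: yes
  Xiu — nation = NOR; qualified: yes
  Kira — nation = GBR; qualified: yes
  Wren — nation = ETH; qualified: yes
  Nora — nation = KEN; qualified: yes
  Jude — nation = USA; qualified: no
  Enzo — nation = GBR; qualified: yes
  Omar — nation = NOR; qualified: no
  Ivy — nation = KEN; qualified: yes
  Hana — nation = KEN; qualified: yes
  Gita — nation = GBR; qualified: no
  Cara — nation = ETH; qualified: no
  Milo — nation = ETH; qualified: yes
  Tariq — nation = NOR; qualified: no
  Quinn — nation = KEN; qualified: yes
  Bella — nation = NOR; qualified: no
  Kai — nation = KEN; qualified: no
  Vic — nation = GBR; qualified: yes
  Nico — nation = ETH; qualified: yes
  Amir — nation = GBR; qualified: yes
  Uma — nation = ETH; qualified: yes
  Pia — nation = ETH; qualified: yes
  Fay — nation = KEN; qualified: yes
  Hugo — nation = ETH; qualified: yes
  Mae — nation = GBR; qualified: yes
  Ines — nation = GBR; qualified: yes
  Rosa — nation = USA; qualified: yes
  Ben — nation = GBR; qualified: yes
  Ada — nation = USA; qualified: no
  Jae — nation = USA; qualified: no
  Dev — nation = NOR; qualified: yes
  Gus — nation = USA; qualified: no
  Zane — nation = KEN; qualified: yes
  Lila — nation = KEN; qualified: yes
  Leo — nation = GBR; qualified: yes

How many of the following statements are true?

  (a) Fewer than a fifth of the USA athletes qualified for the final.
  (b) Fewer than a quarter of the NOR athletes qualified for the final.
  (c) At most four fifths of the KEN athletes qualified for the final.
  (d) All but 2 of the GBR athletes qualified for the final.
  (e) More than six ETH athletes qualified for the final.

0

(a) USA: |A| = 6, |A ∩ B| = 2; needs |A ∩ B| / |A| < 1/5 — false.
(b) NOR: |A| = 5, |A ∩ B| = 2; needs |A ∩ B| / |A| < 1/4 — false.
(c) KEN: |A| = 8, |A ∩ B| = 7; needs |A ∩ B| / |A| ≤ 4/5 — false.
(d) GBR: |A| = 9, |A ∩ B| = 8; needs |A ∖ B| = 2 — false.
(e) ETH: |A| = 7, |A ∩ B| = 6; needs |A ∩ B| > 6 — false.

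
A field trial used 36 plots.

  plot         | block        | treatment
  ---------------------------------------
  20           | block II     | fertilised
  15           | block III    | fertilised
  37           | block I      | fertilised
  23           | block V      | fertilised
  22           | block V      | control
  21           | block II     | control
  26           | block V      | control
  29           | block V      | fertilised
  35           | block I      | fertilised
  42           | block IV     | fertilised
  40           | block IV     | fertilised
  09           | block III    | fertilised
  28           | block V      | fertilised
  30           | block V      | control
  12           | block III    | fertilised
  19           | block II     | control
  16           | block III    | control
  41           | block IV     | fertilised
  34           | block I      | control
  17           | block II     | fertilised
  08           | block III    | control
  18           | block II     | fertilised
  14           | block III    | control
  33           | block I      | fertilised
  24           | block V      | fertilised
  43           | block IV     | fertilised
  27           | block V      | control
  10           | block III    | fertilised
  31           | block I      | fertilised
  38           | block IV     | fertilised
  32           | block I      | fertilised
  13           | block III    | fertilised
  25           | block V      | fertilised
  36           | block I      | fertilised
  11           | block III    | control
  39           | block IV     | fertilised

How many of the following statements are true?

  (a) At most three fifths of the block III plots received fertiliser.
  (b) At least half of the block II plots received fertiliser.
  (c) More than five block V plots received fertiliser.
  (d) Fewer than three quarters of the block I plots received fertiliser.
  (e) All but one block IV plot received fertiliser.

(a) block III: |A| = 9, |A ∩ B| = 5; needs |A ∩ B| / |A| ≤ 3/5 — true.
(b) block II: |A| = 5, |A ∩ B| = 3; needs |A ∩ B| ≥ |A ∖ B| — true.
(c) block V: |A| = 9, |A ∩ B| = 5; needs |A ∩ B| > 5 — false.
(d) block I: |A| = 7, |A ∩ B| = 6; needs |A ∩ B| / |A| < 3/4 — false.
(e) block IV: |A| = 6, |A ∩ B| = 6; needs |A ∖ B| = 1 — false.

2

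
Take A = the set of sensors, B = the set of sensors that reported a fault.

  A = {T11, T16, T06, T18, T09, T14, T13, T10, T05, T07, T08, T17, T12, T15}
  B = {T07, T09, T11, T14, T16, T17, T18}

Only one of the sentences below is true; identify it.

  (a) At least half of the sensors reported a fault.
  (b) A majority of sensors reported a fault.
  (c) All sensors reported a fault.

(a)

|A| = 14, |A ∩ B| = 7, |A ∖ B| = 7.
(a) requires |A ∩ B| ≥ |A ∖ B|: true.
(b) requires |A ∩ B| > |A ∖ B|: false.
(c) requires A ⊆ B, i.e. every element of A is in B (|A ∖ B| = 0): false.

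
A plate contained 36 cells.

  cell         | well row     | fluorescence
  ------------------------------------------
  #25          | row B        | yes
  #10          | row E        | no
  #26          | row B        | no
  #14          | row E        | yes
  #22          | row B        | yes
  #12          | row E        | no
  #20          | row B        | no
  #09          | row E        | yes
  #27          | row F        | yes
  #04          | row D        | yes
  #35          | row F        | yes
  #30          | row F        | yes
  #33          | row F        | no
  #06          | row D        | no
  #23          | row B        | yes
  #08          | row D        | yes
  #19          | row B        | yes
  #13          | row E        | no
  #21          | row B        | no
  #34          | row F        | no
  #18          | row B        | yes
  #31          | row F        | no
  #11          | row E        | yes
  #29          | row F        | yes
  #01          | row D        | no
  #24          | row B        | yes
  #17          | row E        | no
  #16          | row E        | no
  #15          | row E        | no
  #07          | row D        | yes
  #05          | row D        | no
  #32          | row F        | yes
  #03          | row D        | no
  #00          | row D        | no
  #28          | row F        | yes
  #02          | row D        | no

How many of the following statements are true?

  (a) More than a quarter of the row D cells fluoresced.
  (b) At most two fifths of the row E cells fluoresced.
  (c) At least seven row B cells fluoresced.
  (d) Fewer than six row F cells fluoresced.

2

(a) row D: |A| = 9, |A ∩ B| = 3; needs |A ∩ B| / |A| > 1/4 — true.
(b) row E: |A| = 9, |A ∩ B| = 3; needs |A ∩ B| / |A| ≤ 2/5 — true.
(c) row B: |A| = 9, |A ∩ B| = 6; needs |A ∩ B| ≥ 7 — false.
(d) row F: |A| = 9, |A ∩ B| = 6; needs |A ∩ B| < 6 — false.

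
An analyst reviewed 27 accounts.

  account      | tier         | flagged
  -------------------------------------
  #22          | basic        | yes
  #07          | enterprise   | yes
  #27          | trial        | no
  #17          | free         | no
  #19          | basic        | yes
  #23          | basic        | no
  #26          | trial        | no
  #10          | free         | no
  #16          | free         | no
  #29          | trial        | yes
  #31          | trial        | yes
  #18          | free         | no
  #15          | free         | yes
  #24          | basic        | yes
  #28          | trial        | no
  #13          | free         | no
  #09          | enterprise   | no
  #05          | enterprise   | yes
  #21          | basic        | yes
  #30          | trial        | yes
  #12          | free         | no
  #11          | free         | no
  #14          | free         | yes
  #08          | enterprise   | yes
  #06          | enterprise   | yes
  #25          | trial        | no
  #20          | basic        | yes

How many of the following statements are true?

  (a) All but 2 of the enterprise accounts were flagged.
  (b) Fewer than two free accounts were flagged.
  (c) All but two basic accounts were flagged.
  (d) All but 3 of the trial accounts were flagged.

(a) enterprise: |A| = 5, |A ∩ B| = 4; needs |A ∖ B| = 2 — false.
(b) free: |A| = 9, |A ∩ B| = 2; needs |A ∩ B| < 2 — false.
(c) basic: |A| = 6, |A ∩ B| = 5; needs |A ∖ B| = 2 — false.
(d) trial: |A| = 7, |A ∩ B| = 3; needs |A ∖ B| = 3 — false.

0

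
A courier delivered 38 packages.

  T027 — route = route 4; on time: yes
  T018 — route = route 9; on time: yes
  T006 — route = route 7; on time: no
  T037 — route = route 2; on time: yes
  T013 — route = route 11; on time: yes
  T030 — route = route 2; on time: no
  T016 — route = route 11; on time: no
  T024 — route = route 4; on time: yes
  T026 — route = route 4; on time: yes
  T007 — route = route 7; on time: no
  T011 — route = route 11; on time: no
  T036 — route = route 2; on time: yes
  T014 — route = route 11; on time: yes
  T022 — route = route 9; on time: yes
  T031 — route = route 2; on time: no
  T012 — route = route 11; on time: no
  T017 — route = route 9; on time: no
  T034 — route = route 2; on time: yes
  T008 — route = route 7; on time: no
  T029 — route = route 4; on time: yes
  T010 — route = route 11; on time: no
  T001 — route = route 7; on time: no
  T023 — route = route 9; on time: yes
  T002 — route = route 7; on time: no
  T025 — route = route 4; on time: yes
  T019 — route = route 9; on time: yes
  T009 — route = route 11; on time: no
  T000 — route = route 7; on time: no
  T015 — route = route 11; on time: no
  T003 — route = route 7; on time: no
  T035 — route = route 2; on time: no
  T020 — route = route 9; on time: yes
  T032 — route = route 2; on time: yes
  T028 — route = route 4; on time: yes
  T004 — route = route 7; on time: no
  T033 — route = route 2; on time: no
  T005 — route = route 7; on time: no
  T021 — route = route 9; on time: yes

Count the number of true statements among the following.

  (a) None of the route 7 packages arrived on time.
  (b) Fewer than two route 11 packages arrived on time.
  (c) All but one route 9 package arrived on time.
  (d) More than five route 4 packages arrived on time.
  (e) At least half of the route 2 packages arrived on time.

4

(a) route 7: |A| = 9, |A ∩ B| = 0; needs A ∩ B = ∅ (|A ∩ B| = 0) — true.
(b) route 11: |A| = 8, |A ∩ B| = 2; needs |A ∩ B| < 2 — false.
(c) route 9: |A| = 7, |A ∩ B| = 6; needs |A ∖ B| = 1 — true.
(d) route 4: |A| = 6, |A ∩ B| = 6; needs |A ∩ B| > 5 — true.
(e) route 2: |A| = 8, |A ∩ B| = 4; needs |A ∩ B| ≥ |A ∖ B| — true.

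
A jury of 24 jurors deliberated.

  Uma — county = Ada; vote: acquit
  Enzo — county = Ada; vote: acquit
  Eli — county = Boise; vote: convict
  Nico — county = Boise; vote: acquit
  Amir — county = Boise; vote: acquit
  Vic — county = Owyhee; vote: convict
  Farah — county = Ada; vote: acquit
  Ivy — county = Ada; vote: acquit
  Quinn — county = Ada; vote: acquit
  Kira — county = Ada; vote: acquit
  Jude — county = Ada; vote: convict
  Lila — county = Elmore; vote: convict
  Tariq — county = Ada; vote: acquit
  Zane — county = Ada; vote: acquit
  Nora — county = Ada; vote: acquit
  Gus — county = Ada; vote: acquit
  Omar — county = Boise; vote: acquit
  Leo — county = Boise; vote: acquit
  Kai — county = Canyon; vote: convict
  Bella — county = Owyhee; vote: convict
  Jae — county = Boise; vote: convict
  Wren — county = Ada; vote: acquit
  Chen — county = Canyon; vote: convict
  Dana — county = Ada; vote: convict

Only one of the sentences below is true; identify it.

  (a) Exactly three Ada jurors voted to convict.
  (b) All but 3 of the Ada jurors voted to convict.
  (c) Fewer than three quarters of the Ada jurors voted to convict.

(c)

|A| = 13, |A ∩ B| = 2, |A ∖ B| = 11.
(a) requires |A ∩ B| = 3: false.
(b) requires |A ∖ B| = 3: false.
(c) requires |A ∩ B| / |A| < 3/4: true.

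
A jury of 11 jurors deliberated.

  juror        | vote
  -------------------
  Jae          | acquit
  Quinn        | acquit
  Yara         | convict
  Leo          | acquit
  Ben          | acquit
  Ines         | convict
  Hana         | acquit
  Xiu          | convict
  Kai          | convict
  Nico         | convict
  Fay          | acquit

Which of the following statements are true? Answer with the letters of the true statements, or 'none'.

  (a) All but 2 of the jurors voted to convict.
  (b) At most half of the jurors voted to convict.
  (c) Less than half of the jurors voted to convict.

(b), (c)

|A| = 11, |A ∩ B| = 5, |A ∖ B| = 6.
(a) |A ∖ B| = 2: fails.
(b) |A ∩ B| ≤ |A ∖ B|: holds.
(c) |A ∩ B| < |A ∖ B|: holds.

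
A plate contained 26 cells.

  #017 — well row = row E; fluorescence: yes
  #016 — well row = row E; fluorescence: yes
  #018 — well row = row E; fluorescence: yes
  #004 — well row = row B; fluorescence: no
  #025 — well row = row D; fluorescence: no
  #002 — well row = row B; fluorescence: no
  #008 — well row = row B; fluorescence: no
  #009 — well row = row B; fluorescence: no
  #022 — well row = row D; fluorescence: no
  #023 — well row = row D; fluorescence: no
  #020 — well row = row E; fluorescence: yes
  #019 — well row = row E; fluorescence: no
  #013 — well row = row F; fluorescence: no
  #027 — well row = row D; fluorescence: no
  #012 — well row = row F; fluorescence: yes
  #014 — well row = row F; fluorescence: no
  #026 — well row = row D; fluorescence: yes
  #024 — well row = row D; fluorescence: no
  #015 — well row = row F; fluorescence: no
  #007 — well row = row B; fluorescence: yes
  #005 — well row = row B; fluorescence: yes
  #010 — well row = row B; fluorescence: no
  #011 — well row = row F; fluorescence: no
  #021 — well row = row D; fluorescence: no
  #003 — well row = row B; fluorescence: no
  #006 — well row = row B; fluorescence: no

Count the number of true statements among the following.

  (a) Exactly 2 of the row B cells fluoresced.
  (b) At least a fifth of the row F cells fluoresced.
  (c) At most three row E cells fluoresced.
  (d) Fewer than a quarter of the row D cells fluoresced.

3

(a) row B: |A| = 9, |A ∩ B| = 2; needs |A ∩ B| = 2 — true.
(b) row F: |A| = 5, |A ∩ B| = 1; needs |A ∩ B| / |A| ≥ 1/5 — true.
(c) row E: |A| = 5, |A ∩ B| = 4; needs |A ∩ B| ≤ 3 — false.
(d) row D: |A| = 7, |A ∩ B| = 1; needs |A ∩ B| / |A| < 1/4 — true.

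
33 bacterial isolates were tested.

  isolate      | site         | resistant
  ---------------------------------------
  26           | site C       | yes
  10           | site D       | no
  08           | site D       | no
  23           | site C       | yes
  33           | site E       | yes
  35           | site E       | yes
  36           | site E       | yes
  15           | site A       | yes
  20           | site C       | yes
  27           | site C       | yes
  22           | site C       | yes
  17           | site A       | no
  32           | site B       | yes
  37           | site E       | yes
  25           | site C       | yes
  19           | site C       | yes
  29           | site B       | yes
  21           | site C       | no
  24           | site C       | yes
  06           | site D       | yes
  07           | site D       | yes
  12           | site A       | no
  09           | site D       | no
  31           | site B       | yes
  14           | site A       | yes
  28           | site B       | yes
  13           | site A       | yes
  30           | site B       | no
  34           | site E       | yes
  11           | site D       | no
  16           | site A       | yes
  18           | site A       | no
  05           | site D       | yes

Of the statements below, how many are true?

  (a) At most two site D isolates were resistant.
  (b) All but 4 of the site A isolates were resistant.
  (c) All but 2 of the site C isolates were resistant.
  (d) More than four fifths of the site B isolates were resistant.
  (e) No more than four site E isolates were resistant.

0

(a) site D: |A| = 7, |A ∩ B| = 3; needs |A ∩ B| ≤ 2 — false.
(b) site A: |A| = 7, |A ∩ B| = 4; needs |A ∖ B| = 4 — false.
(c) site C: |A| = 9, |A ∩ B| = 8; needs |A ∖ B| = 2 — false.
(d) site B: |A| = 5, |A ∩ B| = 4; needs |A ∩ B| / |A| > 4/5 — false.
(e) site E: |A| = 5, |A ∩ B| = 5; needs |A ∩ B| ≤ 4 — false.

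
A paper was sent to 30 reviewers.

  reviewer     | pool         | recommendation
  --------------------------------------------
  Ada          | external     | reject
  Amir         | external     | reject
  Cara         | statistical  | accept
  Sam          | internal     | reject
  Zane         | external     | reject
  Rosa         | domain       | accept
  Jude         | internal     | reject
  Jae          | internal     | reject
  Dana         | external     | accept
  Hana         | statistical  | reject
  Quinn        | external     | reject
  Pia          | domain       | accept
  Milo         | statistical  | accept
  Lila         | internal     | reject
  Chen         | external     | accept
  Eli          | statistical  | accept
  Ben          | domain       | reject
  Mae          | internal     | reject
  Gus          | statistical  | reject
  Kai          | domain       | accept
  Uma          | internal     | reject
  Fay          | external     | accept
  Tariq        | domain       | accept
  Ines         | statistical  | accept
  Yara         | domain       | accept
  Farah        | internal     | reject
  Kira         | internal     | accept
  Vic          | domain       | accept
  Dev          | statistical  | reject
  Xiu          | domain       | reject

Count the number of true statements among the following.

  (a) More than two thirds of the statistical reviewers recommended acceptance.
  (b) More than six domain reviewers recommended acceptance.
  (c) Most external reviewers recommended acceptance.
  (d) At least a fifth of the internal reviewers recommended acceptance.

0

(a) statistical: |A| = 7, |A ∩ B| = 4; needs |A ∩ B| / |A| > 2/3 — false.
(b) domain: |A| = 8, |A ∩ B| = 6; needs |A ∩ B| > 6 — false.
(c) external: |A| = 7, |A ∩ B| = 3; needs |A ∩ B| > |A ∖ B| — false.
(d) internal: |A| = 8, |A ∩ B| = 1; needs |A ∩ B| / |A| ≥ 1/5 — false.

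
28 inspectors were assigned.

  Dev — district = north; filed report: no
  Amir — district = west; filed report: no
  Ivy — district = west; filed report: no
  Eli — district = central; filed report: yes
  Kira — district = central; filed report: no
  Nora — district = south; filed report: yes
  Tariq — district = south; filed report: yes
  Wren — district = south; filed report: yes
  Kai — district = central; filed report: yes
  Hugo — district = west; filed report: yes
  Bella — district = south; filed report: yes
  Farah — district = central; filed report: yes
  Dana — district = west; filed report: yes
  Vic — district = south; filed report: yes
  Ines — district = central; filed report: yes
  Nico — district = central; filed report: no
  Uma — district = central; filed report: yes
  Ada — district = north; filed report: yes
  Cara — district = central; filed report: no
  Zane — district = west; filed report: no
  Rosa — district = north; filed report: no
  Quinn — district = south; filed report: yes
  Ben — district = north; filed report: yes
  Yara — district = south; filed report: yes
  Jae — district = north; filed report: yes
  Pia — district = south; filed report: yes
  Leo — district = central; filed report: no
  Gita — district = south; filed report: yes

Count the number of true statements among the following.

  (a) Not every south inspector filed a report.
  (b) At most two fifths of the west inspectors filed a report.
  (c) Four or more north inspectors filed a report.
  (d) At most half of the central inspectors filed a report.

1

(a) south: |A| = 9, |A ∩ B| = 9; needs A ⊄ B (|A ∖ B| ≥ 1) — false.
(b) west: |A| = 5, |A ∩ B| = 2; needs |A ∩ B| / |A| ≤ 2/5 — true.
(c) north: |A| = 5, |A ∩ B| = 3; needs |A ∩ B| ≥ 4 — false.
(d) central: |A| = 9, |A ∩ B| = 5; needs |A ∩ B| ≤ |A ∖ B| — false.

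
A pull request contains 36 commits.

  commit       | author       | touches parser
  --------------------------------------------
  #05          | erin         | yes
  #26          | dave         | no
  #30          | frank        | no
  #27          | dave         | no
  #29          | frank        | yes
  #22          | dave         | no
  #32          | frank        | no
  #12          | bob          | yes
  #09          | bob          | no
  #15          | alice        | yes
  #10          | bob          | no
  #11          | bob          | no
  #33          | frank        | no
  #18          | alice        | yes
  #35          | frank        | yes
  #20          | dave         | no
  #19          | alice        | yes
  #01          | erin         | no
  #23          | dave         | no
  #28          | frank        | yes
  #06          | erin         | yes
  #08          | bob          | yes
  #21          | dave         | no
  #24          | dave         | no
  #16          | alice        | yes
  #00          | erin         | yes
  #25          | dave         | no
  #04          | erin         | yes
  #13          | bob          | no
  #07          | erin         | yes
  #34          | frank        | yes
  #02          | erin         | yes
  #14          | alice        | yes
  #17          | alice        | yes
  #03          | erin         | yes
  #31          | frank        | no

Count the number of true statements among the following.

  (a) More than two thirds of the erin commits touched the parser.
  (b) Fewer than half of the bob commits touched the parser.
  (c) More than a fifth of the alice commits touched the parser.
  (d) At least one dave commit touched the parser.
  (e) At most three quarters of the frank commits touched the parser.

(a) erin: |A| = 8, |A ∩ B| = 7; needs |A ∩ B| / |A| > 2/3 — true.
(b) bob: |A| = 6, |A ∩ B| = 2; needs |A ∩ B| < |A ∖ B| — true.
(c) alice: |A| = 6, |A ∩ B| = 6; needs |A ∩ B| / |A| > 1/5 — true.
(d) dave: |A| = 8, |A ∩ B| = 0; needs A ∩ B ≠ ∅ (|A ∩ B| ≥ 1) — false.
(e) frank: |A| = 8, |A ∩ B| = 4; needs |A ∩ B| / |A| ≤ 3/4 — true.

4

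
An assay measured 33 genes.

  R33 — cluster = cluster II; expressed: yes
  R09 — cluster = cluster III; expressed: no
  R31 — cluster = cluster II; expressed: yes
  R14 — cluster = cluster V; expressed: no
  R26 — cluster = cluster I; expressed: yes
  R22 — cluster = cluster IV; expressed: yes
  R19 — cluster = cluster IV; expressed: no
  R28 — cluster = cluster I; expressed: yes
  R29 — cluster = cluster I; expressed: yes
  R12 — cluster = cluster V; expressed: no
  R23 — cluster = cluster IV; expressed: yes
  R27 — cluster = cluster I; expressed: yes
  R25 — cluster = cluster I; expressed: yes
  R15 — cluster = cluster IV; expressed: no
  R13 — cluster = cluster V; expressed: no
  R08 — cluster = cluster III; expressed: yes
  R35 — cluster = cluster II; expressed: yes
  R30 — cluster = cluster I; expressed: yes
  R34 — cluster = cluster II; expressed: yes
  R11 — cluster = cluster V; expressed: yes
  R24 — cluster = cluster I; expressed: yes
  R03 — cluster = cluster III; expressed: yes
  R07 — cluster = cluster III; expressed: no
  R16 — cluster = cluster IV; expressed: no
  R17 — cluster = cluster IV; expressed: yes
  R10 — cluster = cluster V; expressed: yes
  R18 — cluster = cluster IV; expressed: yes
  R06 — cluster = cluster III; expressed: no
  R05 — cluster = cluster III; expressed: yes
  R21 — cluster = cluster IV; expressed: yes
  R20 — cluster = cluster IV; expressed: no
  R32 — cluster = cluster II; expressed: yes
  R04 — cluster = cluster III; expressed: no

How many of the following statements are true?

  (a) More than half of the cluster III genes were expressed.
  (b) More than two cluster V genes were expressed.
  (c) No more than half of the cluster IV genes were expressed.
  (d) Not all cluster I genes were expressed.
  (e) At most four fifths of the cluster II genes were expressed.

0

(a) cluster III: |A| = 7, |A ∩ B| = 3; needs |A ∩ B| > |A ∖ B| — false.
(b) cluster V: |A| = 5, |A ∩ B| = 2; needs |A ∩ B| > 2 — false.
(c) cluster IV: |A| = 9, |A ∩ B| = 5; needs |A ∩ B| ≤ |A ∖ B| — false.
(d) cluster I: |A| = 7, |A ∩ B| = 7; needs A ⊄ B (|A ∖ B| ≥ 1) — false.
(e) cluster II: |A| = 5, |A ∩ B| = 5; needs |A ∩ B| / |A| ≤ 4/5 — false.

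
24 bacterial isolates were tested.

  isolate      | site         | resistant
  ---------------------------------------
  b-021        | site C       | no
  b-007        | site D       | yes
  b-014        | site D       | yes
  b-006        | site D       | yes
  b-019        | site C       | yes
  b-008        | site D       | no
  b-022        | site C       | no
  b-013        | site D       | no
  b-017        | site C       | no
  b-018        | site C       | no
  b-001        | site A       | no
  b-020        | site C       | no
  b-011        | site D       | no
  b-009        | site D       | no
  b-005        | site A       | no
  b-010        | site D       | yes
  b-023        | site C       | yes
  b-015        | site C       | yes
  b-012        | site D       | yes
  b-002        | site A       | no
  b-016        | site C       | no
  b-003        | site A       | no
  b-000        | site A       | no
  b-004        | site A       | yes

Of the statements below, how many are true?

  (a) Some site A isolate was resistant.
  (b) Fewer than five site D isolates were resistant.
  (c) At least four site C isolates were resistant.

(a) site A: |A| = 6, |A ∩ B| = 1; needs A ∩ B ≠ ∅ (|A ∩ B| ≥ 1) — true.
(b) site D: |A| = 9, |A ∩ B| = 5; needs |A ∩ B| < 5 — false.
(c) site C: |A| = 9, |A ∩ B| = 3; needs |A ∩ B| ≥ 4 — false.

1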